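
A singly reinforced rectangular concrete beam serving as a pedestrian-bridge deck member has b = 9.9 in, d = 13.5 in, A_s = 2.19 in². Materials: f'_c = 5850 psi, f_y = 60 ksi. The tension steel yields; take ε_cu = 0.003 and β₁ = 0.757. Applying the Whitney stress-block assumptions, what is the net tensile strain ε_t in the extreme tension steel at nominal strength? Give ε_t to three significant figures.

a = A_s f_y/(0.85 f'_c b) = 2.669 in.
β₁ = 0.757, so c = a/β₁ = 2.669/0.757 = 3.526 in.
From the linear strain diagram with ε_cu = 0.003: ε_t = 0.003 (d − c)/c = 0.003 × (13.5 − 3.526)/3.526 = 0.00849.
Since ε_t ≥ 0.005, the section is tension-controlled.

ε_t ≈ 0.00849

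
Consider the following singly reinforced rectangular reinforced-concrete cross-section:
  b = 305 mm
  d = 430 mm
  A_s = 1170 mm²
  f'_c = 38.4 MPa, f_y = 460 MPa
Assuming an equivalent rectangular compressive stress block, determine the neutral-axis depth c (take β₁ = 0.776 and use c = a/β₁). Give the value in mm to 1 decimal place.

T = A_s f_y = 1170 × 460 = 538200 N = 538.2 kN.
Setting C = 0.85 f'_c a b equal to T: a = 538200/(0.85 × 38.4 × 305) = 54.062 mm.
With β₁ = 0.776, c = a/β₁ = 54.062/0.776 = 69.7 mm.

c ≈ 69.7 mm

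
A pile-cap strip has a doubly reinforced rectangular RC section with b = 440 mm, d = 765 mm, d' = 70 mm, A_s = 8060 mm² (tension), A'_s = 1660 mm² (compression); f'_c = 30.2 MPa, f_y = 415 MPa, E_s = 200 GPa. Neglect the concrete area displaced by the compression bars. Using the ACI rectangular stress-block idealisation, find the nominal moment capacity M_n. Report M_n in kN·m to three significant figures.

M_n ≈ 2200 kN·m

Assume both tension and compression steel yield.
Net tension couple steel: A_s − A'_s = 6400 mm².
a = (A_s − A'_s) f_y / (0.85 f'_c b) = 2656000/(0.85 × 30.2 × 440) = 235.15 mm.
c = a/β₁ = 235.15/0.834 = 281.95 mm; ε'_s = 0.003(c − d')/c = 0.0023 ≥ f_y/E_s = 0.0021, so compression steel does yield.
M_n = (A_s − A'_s) f_y (d − a/2) + A'_s f_y (d − d') = [2656000 × (765 − 117.575) + 688900 × (765 − 70)] × 10⁻⁶ = 1719.56 + 478.79 = 2198.35 kN·m.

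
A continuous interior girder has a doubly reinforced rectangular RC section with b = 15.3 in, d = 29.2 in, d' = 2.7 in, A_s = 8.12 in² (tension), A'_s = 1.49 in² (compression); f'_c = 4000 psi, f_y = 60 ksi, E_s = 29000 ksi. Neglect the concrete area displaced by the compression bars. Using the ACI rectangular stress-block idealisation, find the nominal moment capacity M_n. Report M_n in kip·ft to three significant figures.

Assume both steels yield.
a = (A_s − A'_s) f_y/(0.85 f'_c b) = (8.12 − 1.49) × 60/(0.85 × 4 × 15.3) = 7.647 in.
c = a/β₁ = 7.647/0.85 = 8.996 in; ε'_s = 0.003(c − d')/c = 0.0021 ≥ ε_y = 0.0021, so the compression steel yields.
M_n = (A_s − A'_s) f_y (d − a/2) + A'_s f_y (d − d') = 397.8 × (29.2 − 3.8235) + 89.4 × (29.2 − 2.7) = 10094.8 + 2369.1 = 12463.9 kip·in = 12463.9/12 = 1038.66 kip·ft.

M_n ≈ 1040 kip·ft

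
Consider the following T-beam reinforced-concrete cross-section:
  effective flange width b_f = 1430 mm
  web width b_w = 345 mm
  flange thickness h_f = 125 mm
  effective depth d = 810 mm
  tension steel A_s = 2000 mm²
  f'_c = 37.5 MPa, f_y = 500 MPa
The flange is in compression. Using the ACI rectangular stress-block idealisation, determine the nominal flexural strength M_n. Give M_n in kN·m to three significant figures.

Tension: T = A_s f_y = 2000 × 500 = 1000000 N.
Try a within the flange: a = T/(0.85 f'_c b_f) = 1000000/(0.85 × 37.5 × 1430) = 21.94 mm.
Since a = 21.94 ≤ h_f = 125 mm, the stress block lies entirely in the flange; analyse as a rectangular beam of width b_f.
M_n = T(d − a/2) = 1000000 × (810 − 10.97) = 799.03 × 10⁶ N·mm.
M_n = 799.03 kN·m.

M_n ≈ 799 kN·m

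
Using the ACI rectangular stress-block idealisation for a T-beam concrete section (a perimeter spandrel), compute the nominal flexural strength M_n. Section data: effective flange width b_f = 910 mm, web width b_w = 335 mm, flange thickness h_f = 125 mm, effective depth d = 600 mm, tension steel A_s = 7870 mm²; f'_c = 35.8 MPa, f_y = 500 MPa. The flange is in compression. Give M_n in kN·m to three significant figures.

Tension: T = A_s f_y = 7870 × 500 = 3935000 N.
Try a within the flange: a = T/(0.85 f'_c b_f) = 3935000/(0.85 × 35.8 × 910) = 142.10 mm.
a = 142.10 > h_f = 125 mm: the block extends into the web. Split into flange-overhang and web parts.
C_f = 0.85 f'_c (b_f − b_w) h_f = 0.85 × 35.8 × (910 − 335) × 125 = 2187156 N.
Remaining web compression depth: a_w = (T − C_f)/(0.85 f'_c b_w) = (3935000 − 2187156)/(0.85 × 35.8 × 335) = 171.46 mm.
M_n = C_f(d − h_f/2) + (T − C_f)(d − a_w/2) = 2187156 × (600 − 62.5) + 1747844 × (600 − 85.73) = 1175.60 + 898.86 = 2074.46 × 10⁶ N·mm.
M_n = 2074.46 kN·m.

M_n ≈ 2070 kN·m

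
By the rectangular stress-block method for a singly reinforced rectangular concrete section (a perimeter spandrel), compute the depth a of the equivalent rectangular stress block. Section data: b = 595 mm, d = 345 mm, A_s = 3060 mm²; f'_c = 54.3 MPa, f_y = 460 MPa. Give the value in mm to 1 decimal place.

a ≈ 51.3 mm

T = A_s f_y = 3060 × 460 = 1407600 N = 1407.6 kN.
Setting C = 0.85 f'_c a b equal to T: a = 1407600/(0.85 × 54.3 × 595) = 51.3 mm.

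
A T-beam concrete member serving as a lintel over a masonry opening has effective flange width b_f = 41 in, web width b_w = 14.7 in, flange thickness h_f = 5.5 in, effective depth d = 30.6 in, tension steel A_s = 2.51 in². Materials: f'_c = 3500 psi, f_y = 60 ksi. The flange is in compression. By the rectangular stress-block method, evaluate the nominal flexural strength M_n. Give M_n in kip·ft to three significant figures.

M_n ≈ 376 kip·ft

Tension: T = A_s f_y = 2.51 × 60 = 150.6 kips.
Try a within the flange: a = T/(0.85 f'_c b_f) = 150.6/(0.85 × 3.5 × 41) = 1.235 in.
Since a = 1.235 ≤ h_f = 5.5 in, the stress block lies entirely in the flange; analyse as a rectangular beam of width b_f.
M_n = T(d − a/2) = 150.6 × (30.6 − 0.6175) = 4515.4 kip·in.
M_n = 4515.4/12 = 376.28 kip·ft.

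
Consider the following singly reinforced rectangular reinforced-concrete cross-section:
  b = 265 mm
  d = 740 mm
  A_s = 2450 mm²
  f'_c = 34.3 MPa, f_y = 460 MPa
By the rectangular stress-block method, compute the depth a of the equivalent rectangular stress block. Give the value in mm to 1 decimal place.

T = A_s f_y = 2450 × 460 = 1127000 N = 1127 kN.
Setting C = 0.85 f'_c a b equal to T: a = 1127000/(0.85 × 34.3 × 265) = 145.9 mm.

a ≈ 145.9 mm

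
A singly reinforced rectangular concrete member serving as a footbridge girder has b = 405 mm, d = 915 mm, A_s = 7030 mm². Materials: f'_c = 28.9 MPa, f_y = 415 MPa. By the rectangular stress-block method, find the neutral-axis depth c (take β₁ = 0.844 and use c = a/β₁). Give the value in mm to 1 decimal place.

T = A_s f_y = 7030 × 415 = 2917450 N = 2917.45 kN.
Setting C = 0.85 f'_c a b equal to T: a = 2917450/(0.85 × 28.9 × 405) = 293.246 mm.
With β₁ = 0.844, c = a/β₁ = 293.246/0.844 = 347.4 mm.

c ≈ 347.4 mm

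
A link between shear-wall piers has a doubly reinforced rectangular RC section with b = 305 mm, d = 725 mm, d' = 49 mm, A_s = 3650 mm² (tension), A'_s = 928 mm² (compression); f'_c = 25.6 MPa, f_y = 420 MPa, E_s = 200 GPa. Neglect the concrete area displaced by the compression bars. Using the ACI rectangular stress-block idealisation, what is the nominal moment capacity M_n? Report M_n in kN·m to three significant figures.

M_n ≈ 994 kN·m

Assume both tension and compression steel yield.
Net tension couple steel: A_s − A'_s = 2722 mm².
a = (A_s − A'_s) f_y / (0.85 f'_c b) = 1143240/(0.85 × 25.6 × 305) = 172.26 mm.
c = a/β₁ = 172.26/0.85 = 202.66 mm; ε'_s = 0.003(c − d')/c = 0.0023 ≥ f_y/E_s = 0.0021, so compression steel does yield.
M_n = (A_s − A'_s) f_y (d − a/2) + A'_s f_y (d − d') = [1143240 × (725 − 86.13) + 389760 × (725 − 49)] × 10⁻⁶ = 730.38 + 263.48 = 993.86 kN·m.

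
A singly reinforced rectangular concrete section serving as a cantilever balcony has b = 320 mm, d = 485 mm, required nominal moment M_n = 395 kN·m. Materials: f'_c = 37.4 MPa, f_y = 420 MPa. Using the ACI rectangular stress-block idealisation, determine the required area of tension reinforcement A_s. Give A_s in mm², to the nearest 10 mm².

With M_n = 0.85 f'_c a b (d − a/2), solve the quadratic for a:
a = d − √(d² − 2M_n/(0.85 f'_c b)) = 485 − √(485² − 2 × 395×10⁶/(0.85 × 37.4 × 320)) = 88.05 mm.
A_s = 0.85 f'_c a b / f_y = 0.85 × 37.4 × 88.05 × 320 / 420 = 2132.7 mm².

A_s ≈ 2130 mm²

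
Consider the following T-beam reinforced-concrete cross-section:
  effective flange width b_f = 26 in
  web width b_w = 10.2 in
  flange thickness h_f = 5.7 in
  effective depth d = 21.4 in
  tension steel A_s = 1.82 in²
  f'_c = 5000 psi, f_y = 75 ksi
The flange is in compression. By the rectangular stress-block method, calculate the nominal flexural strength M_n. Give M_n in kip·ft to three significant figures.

M_n ≈ 236 kip·ft

Tension: T = A_s f_y = 1.82 × 75 = 136.5 kips.
Try a within the flange: a = T/(0.85 f'_c b_f) = 136.5/(0.85 × 5 × 26) = 1.235 in.
Since a = 1.235 ≤ h_f = 5.7 in, the stress block lies entirely in the flange; analyse as a rectangular beam of width b_f.
M_n = T(d − a/2) = 136.5 × (21.4 − 0.6175) = 2836.8 kip·in.
M_n = 2836.8/12 = 236.40 kip·ft.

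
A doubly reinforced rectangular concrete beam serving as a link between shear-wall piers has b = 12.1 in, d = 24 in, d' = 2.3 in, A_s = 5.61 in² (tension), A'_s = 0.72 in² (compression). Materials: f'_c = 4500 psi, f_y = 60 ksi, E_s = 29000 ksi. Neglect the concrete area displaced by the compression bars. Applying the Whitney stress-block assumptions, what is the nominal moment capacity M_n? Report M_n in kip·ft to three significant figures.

Assume both steels yield.
a = (A_s − A'_s) f_y/(0.85 f'_c b) = (5.61 − 0.72) × 60/(0.85 × 4.5 × 12.1) = 6.339 in.
c = a/β₁ = 6.339/0.825 = 7.684 in; ε'_s = 0.003(c − d')/c = 0.0021 ≥ ε_y = 0.0021, so the compression steel yields.
M_n = (A_s − A'_s) f_y (d − a/2) + A'_s f_y (d − d') = 293.4 × (24 − 3.1695) + 43.2 × (24 − 2.3) = 6111.7 + 937.4 = 7049.1 kip·in = 7049.1/12 = 587.43 kip·ft.

M_n ≈ 587 kip·ft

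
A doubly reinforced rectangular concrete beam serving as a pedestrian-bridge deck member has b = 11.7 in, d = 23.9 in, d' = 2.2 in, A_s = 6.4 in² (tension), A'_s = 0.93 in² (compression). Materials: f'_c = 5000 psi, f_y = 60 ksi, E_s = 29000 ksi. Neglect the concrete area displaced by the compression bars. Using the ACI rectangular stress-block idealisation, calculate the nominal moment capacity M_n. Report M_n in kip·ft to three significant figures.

Assume both steels yield.
a = (A_s − A'_s) f_y/(0.85 f'_c b) = (6.4 − 0.93) × 60/(0.85 × 5 × 11.7) = 6.600 in.
c = a/β₁ = 6.600/0.8 = 8.250 in; ε'_s = 0.003(c − d')/c = 0.0022 ≥ ε_y = 0.0021, so the compression steel yields.
M_n = (A_s − A'_s) f_y (d − a/2) + A'_s f_y (d − d') = 328.2 × (23.9 − 3.3) + 55.8 × (23.9 − 2.2) = 6760.9 + 1210.9 = 7971.8 kip·in = 7971.8/12 = 664.32 kip·ft.

M_n ≈ 664 kip·ft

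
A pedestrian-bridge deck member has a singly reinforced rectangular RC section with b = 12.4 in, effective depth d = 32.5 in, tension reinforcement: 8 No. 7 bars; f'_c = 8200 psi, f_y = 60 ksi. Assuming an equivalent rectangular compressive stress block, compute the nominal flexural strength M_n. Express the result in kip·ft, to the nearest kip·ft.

M_n ≈ 740 kip·ft

A_s = 8 × 0.6 = 4.8 in².
T = A_s f_y = 4.8 × 60 = 288 kips.
a = T/(0.85 f'_c b) = 288/(0.85 × 8.2 × 12.4) = 3.332 in.
M_n = T(d − a/2) = 288 × (32.5 − 1.666) = 8880.2 kip·in = 8880.2/12 = 740.02 kip·ft.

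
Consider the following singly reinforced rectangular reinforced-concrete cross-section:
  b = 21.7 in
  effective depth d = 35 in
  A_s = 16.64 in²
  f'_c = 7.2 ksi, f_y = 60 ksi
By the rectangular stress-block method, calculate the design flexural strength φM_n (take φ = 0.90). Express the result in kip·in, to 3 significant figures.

φM_n ≈ 28100 kip·in

T = A_s f_y = 16.64 × 60 = 998.4 kips.
a = T/(0.85 f'_c b) = 998.4/(0.85 × 7.2 × 21.7) = 7.518 in.
M_n = T(d − a/2) = 998.4 × (35 − 3.759) = 31191.0 kip·in.
φM_n = 0.90 × 31191.0 = 28071.9 kip·in.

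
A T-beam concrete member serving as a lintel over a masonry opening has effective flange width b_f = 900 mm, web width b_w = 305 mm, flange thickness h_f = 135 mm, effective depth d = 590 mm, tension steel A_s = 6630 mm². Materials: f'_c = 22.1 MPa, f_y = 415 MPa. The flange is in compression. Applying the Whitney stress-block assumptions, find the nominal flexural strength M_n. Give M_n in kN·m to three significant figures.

M_n ≈ 1390 kN·m

Tension: T = A_s f_y = 6630 × 415 = 2751450 N.
Try a within the flange: a = T/(0.85 f'_c b_f) = 2751450/(0.85 × 22.1 × 900) = 162.75 mm.
a = 162.75 > h_f = 135 mm: the block extends into the web. Split into flange-overhang and web parts.
C_f = 0.85 f'_c (b_f − b_w) h_f = 0.85 × 22.1 × (900 − 305) × 135 = 1508905 N.
Remaining web compression depth: a_w = (T − C_f)/(0.85 f'_c b_w) = (2751450 − 1508905)/(0.85 × 22.1 × 305) = 216.87 mm.
M_n = C_f(d − h_f/2) + (T − C_f)(d − a_w/2) = 1508905 × (590 − 67.5) + 1242545 × (590 − 108.435) = 788.40 + 598.37 = 1386.77 × 10⁶ N·mm.
M_n = 1386.77 kN·m.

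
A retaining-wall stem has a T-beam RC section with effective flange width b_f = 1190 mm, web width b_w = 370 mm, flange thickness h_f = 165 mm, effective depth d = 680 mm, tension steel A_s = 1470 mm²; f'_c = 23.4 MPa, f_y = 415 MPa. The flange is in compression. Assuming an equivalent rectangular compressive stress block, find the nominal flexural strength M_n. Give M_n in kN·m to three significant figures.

Tension: T = A_s f_y = 1470 × 415 = 610050 N.
Try a within the flange: a = T/(0.85 f'_c b_f) = 610050/(0.85 × 23.4 × 1190) = 25.77 mm.
Since a = 25.77 ≤ h_f = 165 mm, the stress block lies entirely in the flange; analyse as a rectangular beam of width b_f.
M_n = T(d − a/2) = 610050 × (680 − 12.885) = 406.97 × 10⁶ N·mm.
M_n = 406.97 kN·m.

M_n ≈ 407 kN·m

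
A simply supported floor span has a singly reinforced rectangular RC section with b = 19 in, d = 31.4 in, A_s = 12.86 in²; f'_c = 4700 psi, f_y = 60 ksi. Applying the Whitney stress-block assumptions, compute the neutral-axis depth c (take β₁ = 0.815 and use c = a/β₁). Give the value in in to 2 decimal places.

T = A_s f_y = 12.86 × 60 = 771.6 kips.
a = T/(0.85 f'_c b) = 771.6/(0.85 × 4.7 × 19) = 10.1653 in.
With β₁ = 0.815, c = a/β₁ = 10.1653/0.815 = 12.47 in.

c ≈ 12.47 in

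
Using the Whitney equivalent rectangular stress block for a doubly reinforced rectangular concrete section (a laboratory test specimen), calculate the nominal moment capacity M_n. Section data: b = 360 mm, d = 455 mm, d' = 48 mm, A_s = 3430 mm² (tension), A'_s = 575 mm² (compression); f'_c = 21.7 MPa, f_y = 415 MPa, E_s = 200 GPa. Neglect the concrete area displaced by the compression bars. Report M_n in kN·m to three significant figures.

Assume both tension and compression steel yield.
Net tension couple steel: A_s − A'_s = 2855 mm².
a = (A_s − A'_s) f_y / (0.85 f'_c b) = 1184825/(0.85 × 21.7 × 360) = 178.43 mm.
c = a/β₁ = 178.43/0.85 = 209.92 mm; ε'_s = 0.003(c − d')/c = 0.0023 ≥ f_y/E_s = 0.0021, so compression steel does yield.
M_n = (A_s − A'_s) f_y (d − a/2) + A'_s f_y (d − d') = [1184825 × (455 − 89.215) + 238625 × (455 − 48)] × 10⁻⁶ = 433.39 + 97.12 = 530.51 kN·m.

M_n ≈ 531 kN·m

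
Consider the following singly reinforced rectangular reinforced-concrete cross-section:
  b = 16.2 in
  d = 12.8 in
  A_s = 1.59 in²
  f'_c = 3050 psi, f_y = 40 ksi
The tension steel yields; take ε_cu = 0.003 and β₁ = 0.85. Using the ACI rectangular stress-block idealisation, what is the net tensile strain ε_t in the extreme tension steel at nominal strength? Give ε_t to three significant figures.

a = A_s f_y/(0.85 f'_c b) = 1.514 in.
β₁ = 0.85, so c = a/β₁ = 1.514/0.85 = 1.781 in.
From the linear strain diagram with ε_cu = 0.003: ε_t = 0.003 (d − c)/c = 0.003 × (12.8 − 1.781)/1.781 = 0.0186.
Since ε_t ≥ 0.005, the section is tension-controlled.

ε_t ≈ 0.0186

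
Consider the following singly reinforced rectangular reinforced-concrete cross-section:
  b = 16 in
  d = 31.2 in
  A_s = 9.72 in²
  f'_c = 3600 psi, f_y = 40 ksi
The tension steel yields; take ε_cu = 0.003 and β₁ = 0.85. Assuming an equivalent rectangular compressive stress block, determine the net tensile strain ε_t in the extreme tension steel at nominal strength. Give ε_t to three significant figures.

ε_t ≈ 0.00702

a = A_s f_y/(0.85 f'_c b) = 7.941 in.
β₁ = 0.85, so c = a/β₁ = 7.941/0.85 = 9.342 in.
From the linear strain diagram with ε_cu = 0.003: ε_t = 0.003 (d − c)/c = 0.003 × (31.2 − 9.342)/9.342 = 0.00702.
Since ε_t ≥ 0.005, the section is tension-controlled.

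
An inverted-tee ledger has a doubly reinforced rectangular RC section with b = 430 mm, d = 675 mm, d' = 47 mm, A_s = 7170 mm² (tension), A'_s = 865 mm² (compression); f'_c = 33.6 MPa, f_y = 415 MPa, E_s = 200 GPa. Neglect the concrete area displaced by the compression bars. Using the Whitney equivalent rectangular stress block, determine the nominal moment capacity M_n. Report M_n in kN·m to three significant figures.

Assume both tension and compression steel yield.
Net tension couple steel: A_s − A'_s = 6305 mm².
a = (A_s − A'_s) f_y / (0.85 f'_c b) = 2616575/(0.85 × 33.6 × 430) = 213.06 mm.
c = a/β₁ = 213.06/0.81 = 263.04 mm; ε'_s = 0.003(c − d')/c = 0.0025 ≥ f_y/E_s = 0.0021, so compression steel does yield.
M_n = (A_s − A'_s) f_y (d − a/2) + A'_s f_y (d − d') = [2616575 × (675 − 106.53) + 358975 × (675 − 47)] × 10⁻⁶ = 1487.44 + 225.44 = 1712.88 kN·m.

M_n ≈ 1710 kN·m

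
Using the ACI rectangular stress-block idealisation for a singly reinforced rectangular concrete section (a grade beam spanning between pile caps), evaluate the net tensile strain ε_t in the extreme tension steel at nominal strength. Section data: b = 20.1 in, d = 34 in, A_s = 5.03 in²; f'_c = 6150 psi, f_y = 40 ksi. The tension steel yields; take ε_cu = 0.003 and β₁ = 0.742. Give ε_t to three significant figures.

a = A_s f_y/(0.85 f'_c b) = 1.915 in.
β₁ = 0.742, so c = a/β₁ = 1.915/0.742 = 2.581 in.
From the linear strain diagram with ε_cu = 0.003: ε_t = 0.003 (d − c)/c = 0.003 × (34 − 2.581)/2.581 = 0.0365.
Since ε_t ≥ 0.005, the section is tension-controlled.

ε_t ≈ 0.0365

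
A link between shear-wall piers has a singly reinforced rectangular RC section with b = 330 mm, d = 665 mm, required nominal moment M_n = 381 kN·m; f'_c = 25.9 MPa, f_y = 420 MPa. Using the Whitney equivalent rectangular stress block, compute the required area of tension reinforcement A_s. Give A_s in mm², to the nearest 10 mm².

With M_n = 0.85 f'_c a b (d − a/2), solve the quadratic for a:
a = d − √(d² − 2M_n/(0.85 f'_c b)) = 665 − √(665² − 2 × 381×10⁶/(0.85 × 25.9 × 330)) = 84.19 mm.
A_s = 0.85 f'_c a b / f_y = 0.85 × 25.9 × 84.19 × 330 / 420 = 1456.3 mm².

A_s ≈ 1460 mm²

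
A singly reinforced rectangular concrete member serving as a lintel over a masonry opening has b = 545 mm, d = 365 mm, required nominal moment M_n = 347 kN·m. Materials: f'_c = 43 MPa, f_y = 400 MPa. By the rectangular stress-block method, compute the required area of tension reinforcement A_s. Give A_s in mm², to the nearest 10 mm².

A_s ≈ 2560 mm²

With M_n = 0.85 f'_c a b (d − a/2), solve the quadratic for a:
a = d − √(d² − 2M_n/(0.85 f'_c b)) = 365 − √(365² − 2 × 347×10⁶/(0.85 × 43 × 545)) = 51.34 mm.
A_s = 0.85 f'_c a b / f_y = 0.85 × 43 × 51.34 × 545 / 400 = 2556.7 mm².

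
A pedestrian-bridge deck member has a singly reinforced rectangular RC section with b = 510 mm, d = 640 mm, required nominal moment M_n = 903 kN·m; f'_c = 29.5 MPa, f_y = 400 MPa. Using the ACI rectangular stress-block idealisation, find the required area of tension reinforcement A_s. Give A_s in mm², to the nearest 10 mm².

A_s ≈ 3900 mm²

With M_n = 0.85 f'_c a b (d − a/2), solve the quadratic for a:
a = d − √(d² − 2M_n/(0.85 f'_c b)) = 640 − √(640² − 2 × 903×10⁶/(0.85 × 29.5 × 510)) = 121.95 mm.
A_s = 0.85 f'_c a b / f_y = 0.85 × 29.5 × 121.95 × 510 / 400 = 3898.8 mm².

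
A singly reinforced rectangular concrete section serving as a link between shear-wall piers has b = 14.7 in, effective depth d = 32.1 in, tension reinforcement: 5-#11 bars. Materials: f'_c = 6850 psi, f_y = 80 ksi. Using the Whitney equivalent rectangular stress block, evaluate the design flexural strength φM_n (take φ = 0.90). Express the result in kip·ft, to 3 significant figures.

A_s = 5 × 1.56 = 7.8 in².
T = A_s f_y = 7.8 × 80 = 624 kips.
a = T/(0.85 f'_c b) = 624/(0.85 × 6.85 × 14.7) = 7.291 in.
M_n = T(d − a/2) = 624 × (32.1 − 3.6455) = 17755.6 kip·in = 17755.6/12 = 1479.63 kip·ft.
φM_n = 0.90 × 1479.63 = 1331.67 kip·ft.

φM_n ≈ 1330 kip·ft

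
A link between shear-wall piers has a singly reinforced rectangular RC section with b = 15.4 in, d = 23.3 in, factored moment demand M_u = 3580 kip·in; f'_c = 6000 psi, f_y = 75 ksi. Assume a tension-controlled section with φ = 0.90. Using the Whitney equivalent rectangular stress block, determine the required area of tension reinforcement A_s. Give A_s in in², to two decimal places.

A_s ≈ 2.39 in²

M_n = M_u/φ = 3580/0.90 = 3977.78 kip·in.
From M_n = 0.85 f'_c a b (d − a/2):
a = d − √(d² − 2M_n/(0.85 f'_c b)) = 23.3 − √(23.3² − 2 × 3977.78/(0.85 × 6 × 15.4)) = 2.286 in.
A_s = 0.85 f'_c a b / f_y = 0.85 × 6 × 2.286 × 15.4 / 75 = 2.394 in².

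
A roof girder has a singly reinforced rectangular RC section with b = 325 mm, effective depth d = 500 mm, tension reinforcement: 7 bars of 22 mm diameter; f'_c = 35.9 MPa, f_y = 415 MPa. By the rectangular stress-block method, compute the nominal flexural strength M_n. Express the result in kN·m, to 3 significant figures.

A_s = 7 × 380 = 2660 mm².
T = A_s f_y = 2660 × 415 = 1103900 N = 1103.9 kN.
From C = T: a = T/(0.85 f'_c b) = 1103900/(0.85 × 35.9 × 325) = 111.31 mm.
M_n = T(d − a/2) = 1103.9 kN × (500 − 55.655) mm = 490.51 kN·m.

M_n ≈ 491 kN·m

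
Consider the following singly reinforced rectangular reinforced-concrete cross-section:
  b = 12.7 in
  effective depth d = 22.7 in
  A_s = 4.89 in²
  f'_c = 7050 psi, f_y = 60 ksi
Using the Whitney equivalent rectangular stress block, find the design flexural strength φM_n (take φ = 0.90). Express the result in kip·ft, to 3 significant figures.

φM_n ≈ 457 kip·ft

T = A_s f_y = 4.89 × 60 = 293.4 kips.
a = T/(0.85 f'_c b) = 293.4/(0.85 × 7.05 × 12.7) = 3.855 in.
M_n = T(d − a/2) = 293.4 × (22.7 − 1.9275) = 6094.7 kip·in = 6094.7/12 = 507.89 kip·ft.
φM_n = 0.90 × 507.89 = 457.10 kip·ft.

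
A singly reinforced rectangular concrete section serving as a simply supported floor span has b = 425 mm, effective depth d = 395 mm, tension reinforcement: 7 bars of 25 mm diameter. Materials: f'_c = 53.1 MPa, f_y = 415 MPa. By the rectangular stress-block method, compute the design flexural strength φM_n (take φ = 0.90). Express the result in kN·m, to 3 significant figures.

A_s = 7 × 491 = 3437 mm².
T = A_s f_y = 3437 × 415 = 1426355 N = 1426.355 kN.
From C = T: a = T/(0.85 f'_c b) = 1426355/(0.85 × 53.1 × 425) = 74.36 mm.
M_n = T(d − a/2) = 1426.355 kN × (395 − 37.18) mm = 510.38 kN·m.
φM_n = 0.90 × 510.38 = 459.34 kN·m.

φM_n ≈ 459 kN·m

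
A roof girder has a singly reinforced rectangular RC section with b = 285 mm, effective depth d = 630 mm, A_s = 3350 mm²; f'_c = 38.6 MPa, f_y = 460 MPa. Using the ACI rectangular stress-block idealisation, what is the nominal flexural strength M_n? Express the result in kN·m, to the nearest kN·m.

T = A_s f_y = 3350 × 460 = 1541000 N = 1541 kN.
From C = T: a = T/(0.85 f'_c b) = 1541000/(0.85 × 38.6 × 285) = 164.80 mm.
M_n = T(d − a/2) = 1541 kN × (630 − 82.4) mm = 843.85 kN·m.

M_n ≈ 844 kN·m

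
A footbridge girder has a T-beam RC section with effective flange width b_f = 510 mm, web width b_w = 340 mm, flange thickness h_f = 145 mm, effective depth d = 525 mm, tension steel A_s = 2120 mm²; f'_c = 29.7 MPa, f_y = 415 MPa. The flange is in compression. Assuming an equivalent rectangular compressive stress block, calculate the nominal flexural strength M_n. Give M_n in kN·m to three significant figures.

Tension: T = A_s f_y = 2120 × 415 = 879800 N.
Try a within the flange: a = T/(0.85 f'_c b_f) = 879800/(0.85 × 29.7 × 510) = 68.33 mm.
Since a = 68.33 ≤ h_f = 145 mm, the stress block lies entirely in the flange; analyse as a rectangular beam of width b_f.
M_n = T(d − a/2) = 879800 × (525 − 34.165) = 431.84 × 10⁶ N·mm.
M_n = 431.84 kN·m.

M_n ≈ 432 kN·m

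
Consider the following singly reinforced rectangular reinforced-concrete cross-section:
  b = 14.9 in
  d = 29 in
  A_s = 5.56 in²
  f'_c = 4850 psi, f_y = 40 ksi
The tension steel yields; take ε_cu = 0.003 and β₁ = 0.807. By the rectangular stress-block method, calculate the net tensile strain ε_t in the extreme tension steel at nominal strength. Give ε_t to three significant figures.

ε_t ≈ 0.0164

a = A_s f_y/(0.85 f'_c b) = 3.621 in.
β₁ = 0.807, so c = a/β₁ = 3.621/0.807 = 4.487 in.
From the linear strain diagram with ε_cu = 0.003: ε_t = 0.003 (d − c)/c = 0.003 × (29 − 4.487)/4.487 = 0.0164.
Since ε_t ≥ 0.005, the section is tension-controlled.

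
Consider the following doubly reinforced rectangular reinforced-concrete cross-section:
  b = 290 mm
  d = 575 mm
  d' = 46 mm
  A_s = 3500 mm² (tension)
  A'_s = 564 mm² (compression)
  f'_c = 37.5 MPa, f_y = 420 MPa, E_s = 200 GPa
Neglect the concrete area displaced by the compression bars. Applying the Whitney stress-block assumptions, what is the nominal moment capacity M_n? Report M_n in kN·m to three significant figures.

M_n ≈ 752 kN·m

Assume both tension and compression steel yield.
Net tension couple steel: A_s − A'_s = 2936 mm².
a = (A_s − A'_s) f_y / (0.85 f'_c b) = 1233120/(0.85 × 37.5 × 290) = 133.40 mm.
c = a/β₁ = 133.40/0.782 = 170.59 mm; ε'_s = 0.003(c − d')/c = 0.0022 ≥ f_y/E_s = 0.0021, so compression steel does yield.
M_n = (A_s − A'_s) f_y (d − a/2) + A'_s f_y (d − d') = [1233120 × (575 − 66.7) + 236880 × (575 − 46)] × 10⁻⁶ = 626.79 + 125.31 = 752.10 kN·m.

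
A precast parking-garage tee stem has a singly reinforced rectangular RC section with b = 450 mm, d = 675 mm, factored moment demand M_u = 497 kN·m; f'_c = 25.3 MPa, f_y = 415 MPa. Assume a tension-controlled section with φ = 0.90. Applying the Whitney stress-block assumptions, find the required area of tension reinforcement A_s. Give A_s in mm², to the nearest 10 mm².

A_s ≈ 2110 mm²

M_n = M_u/φ = 497/0.90 = 552.222 kN·m.
With M_n = 0.85 f'_c a b (d − a/2), solve the quadratic for a:
a = d − √(d² − 2M_n/(0.85 f'_c b)) = 675 − √(675² − 2 × 552.222×10⁶/(0.85 × 25.3 × 450)) = 90.62 mm.
A_s = 0.85 f'_c a b / f_y = 0.85 × 25.3 × 90.62 × 450 / 415 = 2113.1 mm².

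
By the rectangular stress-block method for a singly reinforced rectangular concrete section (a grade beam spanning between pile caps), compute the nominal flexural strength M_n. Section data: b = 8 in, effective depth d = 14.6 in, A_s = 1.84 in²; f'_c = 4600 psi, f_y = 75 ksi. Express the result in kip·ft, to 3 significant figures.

M_n ≈ 143 kip·ft

T = A_s f_y = 1.84 × 75 = 138 kips.
a = T/(0.85 f'_c b) = 138/(0.85 × 4.6 × 8) = 4.412 in.
M_n = T(d − a/2) = 138 × (14.6 − 2.206) = 1710.4 kip·in = 1710.4/12 = 142.53 kip·ft.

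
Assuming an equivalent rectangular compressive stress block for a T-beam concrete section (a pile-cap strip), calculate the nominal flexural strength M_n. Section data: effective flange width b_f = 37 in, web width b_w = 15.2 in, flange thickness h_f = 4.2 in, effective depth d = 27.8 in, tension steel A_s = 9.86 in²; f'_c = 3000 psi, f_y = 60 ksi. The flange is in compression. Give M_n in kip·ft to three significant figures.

M_n ≈ 1190 kip·ft

Tension: T = A_s f_y = 9.86 × 60 = 591.6 kips.
Try a within the flange: a = T/(0.85 f'_c b_f) = 591.6/(0.85 × 3 × 37) = 6.270 in.
a = 6.270 > h_f = 4.2 in: the block extends into the web. Split into flange-overhang and web parts.
C_f = 0.85 f'_c (b_f − b_w) h_f = 0.85 × 3 × (37 − 15.2) × 4.2 = 233.5 kips.
Remaining web compression depth: a_w = (T − C_f)/(0.85 f'_c b_w) = (591.6 − 233.5)/(0.85 × 3 × 15.2) = 9.239 in.
M_n = C_f(d − h_f/2) + (T − C_f)(d − a_w/2) = 233.5 × (27.8 − 2.1) + 358.1 × (27.8 − 4.6195) = 6001.0 + 8300.9 = 14301.9 kip·in.
M_n = 14301.9/12 = 1191.83 kip·ft.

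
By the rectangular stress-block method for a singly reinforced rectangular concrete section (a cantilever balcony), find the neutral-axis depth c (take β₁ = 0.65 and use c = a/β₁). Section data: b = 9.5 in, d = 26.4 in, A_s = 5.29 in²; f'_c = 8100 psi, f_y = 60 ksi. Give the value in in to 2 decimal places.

T = A_s f_y = 5.29 × 60 = 317.4 kips.
a = T/(0.85 f'_c b) = 317.4/(0.85 × 8.1 × 9.5) = 4.8527 in.
With β₁ = 0.65, c = a/β₁ = 4.8527/0.65 = 7.47 in.

c ≈ 7.47 in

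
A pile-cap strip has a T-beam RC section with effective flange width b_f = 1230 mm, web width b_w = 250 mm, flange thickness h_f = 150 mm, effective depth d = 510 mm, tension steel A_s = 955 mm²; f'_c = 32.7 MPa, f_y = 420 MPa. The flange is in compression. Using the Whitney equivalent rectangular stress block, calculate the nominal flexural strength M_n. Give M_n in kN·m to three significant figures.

Tension: T = A_s f_y = 955 × 420 = 401100 N.
Try a within the flange: a = T/(0.85 f'_c b_f) = 401100/(0.85 × 32.7 × 1230) = 11.73 mm.
Since a = 11.73 ≤ h_f = 150 mm, the stress block lies entirely in the flange; analyse as a rectangular beam of width b_f.
M_n = T(d − a/2) = 401100 × (510 − 5.865) = 202.21 × 10⁶ N·mm.
M_n = 202.21 kN·m.

M_n ≈ 202 kN·m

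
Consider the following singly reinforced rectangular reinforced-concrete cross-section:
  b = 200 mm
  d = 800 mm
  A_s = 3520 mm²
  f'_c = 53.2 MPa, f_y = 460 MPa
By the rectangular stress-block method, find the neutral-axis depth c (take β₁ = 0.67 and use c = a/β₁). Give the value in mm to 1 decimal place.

T = A_s f_y = 3520 × 460 = 1619200 N = 1619.2 kN.
Setting C = 0.85 f'_c a b equal to T: a = 1619200/(0.85 × 53.2 × 200) = 179.036 mm.
With β₁ = 0.67, c = a/β₁ = 179.036/0.67 = 267.2 mm.

c ≈ 267.2 mm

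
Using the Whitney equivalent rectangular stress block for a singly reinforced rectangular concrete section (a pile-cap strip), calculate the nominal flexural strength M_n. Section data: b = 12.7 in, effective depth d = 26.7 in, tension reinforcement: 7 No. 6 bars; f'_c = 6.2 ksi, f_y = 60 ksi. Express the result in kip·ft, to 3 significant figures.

A_s = 7 × 0.44 = 3.08 in².
T = A_s f_y = 3.08 × 60 = 184.8 kips.
a = T/(0.85 f'_c b) = 184.8/(0.85 × 6.2 × 12.7) = 2.761 in.
M_n = T(d − a/2) = 184.8 × (26.7 − 1.3805) = 4679.0 kip·in = 4679.0/12 = 389.92 kip·ft.

M_n ≈ 390 kip·ft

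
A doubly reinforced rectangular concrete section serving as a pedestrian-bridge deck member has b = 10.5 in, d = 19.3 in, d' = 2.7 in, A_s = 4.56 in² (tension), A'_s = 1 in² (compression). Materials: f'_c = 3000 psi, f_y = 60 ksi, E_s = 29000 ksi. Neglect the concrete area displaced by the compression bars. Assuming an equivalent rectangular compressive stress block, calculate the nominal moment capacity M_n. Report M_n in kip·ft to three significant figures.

Assume both steels yield.
a = (A_s − A'_s) f_y/(0.85 f'_c b) = (4.56 − 1) × 60/(0.85 × 3 × 10.5) = 7.978 in.
c = a/β₁ = 7.978/0.85 = 9.386 in; ε'_s = 0.003(c − d')/c = 0.0021 ≥ ε_y = 0.0021, so the compression steel yields.
M_n = (A_s − A'_s) f_y (d − a/2) + A'_s f_y (d − d') = 213.6 × (19.3 − 3.989) + 60 × (19.3 − 2.7) = 3270.4 + 996.0 = 4266.4 kip·in = 4266.4/12 = 355.53 kip·ft.

M_n ≈ 356 kip·ft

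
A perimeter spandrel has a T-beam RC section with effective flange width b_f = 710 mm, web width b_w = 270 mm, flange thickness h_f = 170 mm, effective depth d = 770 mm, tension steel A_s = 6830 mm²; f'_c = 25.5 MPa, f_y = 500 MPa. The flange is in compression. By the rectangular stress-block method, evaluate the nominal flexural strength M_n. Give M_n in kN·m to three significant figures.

M_n ≈ 2220 kN·m

Tension: T = A_s f_y = 6830 × 500 = 3415000 N.
Try a within the flange: a = T/(0.85 f'_c b_f) = 3415000/(0.85 × 25.5 × 710) = 221.91 mm.
a = 221.91 > h_f = 170 mm: the block extends into the web. Split into flange-overhang and web parts.
C_f = 0.85 f'_c (b_f − b_w) h_f = 0.85 × 25.5 × (710 − 270) × 170 = 1621290 N.
Remaining web compression depth: a_w = (T − C_f)/(0.85 f'_c b_w) = (3415000 − 1621290)/(0.85 × 25.5 × 270) = 306.50 mm.
M_n = C_f(d − h_f/2) + (T − C_f)(d − a_w/2) = 1621290 × (770 − 85) + 1793710 × (770 − 153.25) = 1110.58 + 1106.27 = 2216.85 × 10⁶ N·mm.
M_n = 2216.85 kN·m.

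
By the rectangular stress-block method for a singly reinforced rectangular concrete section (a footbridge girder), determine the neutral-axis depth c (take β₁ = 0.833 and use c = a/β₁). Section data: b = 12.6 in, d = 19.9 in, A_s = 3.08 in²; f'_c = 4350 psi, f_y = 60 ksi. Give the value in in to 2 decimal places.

T = A_s f_y = 3.08 × 60 = 184.8 kips.
a = T/(0.85 f'_c b) = 184.8/(0.85 × 4.35 × 12.6) = 3.9666 in.
With β₁ = 0.833, c = a/β₁ = 3.9666/0.833 = 4.76 in.

c ≈ 4.76 in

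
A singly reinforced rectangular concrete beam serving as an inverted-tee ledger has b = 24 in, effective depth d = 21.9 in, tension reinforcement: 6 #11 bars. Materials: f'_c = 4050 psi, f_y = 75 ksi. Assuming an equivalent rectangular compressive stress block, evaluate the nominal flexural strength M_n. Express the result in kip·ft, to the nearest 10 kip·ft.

M_n ≈ 1030 kip·ft

A_s = 6 × 1.56 = 9.36 in².
T = A_s f_y = 9.36 × 75 = 702 kips.
a = T/(0.85 f'_c b) = 702/(0.85 × 4.05 × 24) = 8.497 in.
M_n = T(d − a/2) = 702 × (21.9 − 4.2485) = 12391.4 kip·in = 12391.4/12 = 1032.62 kip·ft.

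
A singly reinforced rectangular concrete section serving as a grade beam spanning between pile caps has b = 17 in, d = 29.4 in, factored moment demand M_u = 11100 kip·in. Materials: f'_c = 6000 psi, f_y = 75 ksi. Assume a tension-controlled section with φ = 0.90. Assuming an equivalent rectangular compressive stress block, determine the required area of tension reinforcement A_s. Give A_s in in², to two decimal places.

M_n = M_u/φ = 11100/0.90 = 12333.3 kip·in.
From M_n = 0.85 f'_c a b (d − a/2):
a = d − √(d² − 2M_n/(0.85 f'_c b)) = 29.4 − √(29.4² − 2 × 12333.3/(0.85 × 6 × 17)) = 5.320 in.
A_s = 0.85 f'_c a b / f_y = 0.85 × 6 × 5.320 × 17 / 75 = 6.150 in².

A_s ≈ 6.15 in²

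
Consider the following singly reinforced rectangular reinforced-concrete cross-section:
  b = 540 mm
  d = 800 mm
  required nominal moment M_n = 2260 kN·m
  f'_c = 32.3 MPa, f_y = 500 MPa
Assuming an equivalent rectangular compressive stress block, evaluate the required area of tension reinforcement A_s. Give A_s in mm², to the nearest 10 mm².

With M_n = 0.85 f'_c a b (d − a/2), solve the quadratic for a:
a = d − √(d² − 2M_n/(0.85 f'_c b)) = 800 − √(800² − 2 × 2260×10⁶/(0.85 × 32.3 × 540)) = 221.10 mm.
A_s = 0.85 f'_c a b / f_y = 0.85 × 32.3 × 221.10 × 540 / 500 = 6555.9 mm².

A_s ≈ 6560 mm²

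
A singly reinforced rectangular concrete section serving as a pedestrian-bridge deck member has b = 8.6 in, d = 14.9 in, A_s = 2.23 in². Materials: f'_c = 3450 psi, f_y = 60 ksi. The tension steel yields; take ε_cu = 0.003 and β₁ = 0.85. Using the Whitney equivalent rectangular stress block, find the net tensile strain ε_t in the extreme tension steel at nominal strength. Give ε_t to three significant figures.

ε_t ≈ 0.00416

a = A_s f_y/(0.85 f'_c b) = 5.305 in.
β₁ = 0.85, so c = a/β₁ = 5.305/0.85 = 6.241 in.
From the linear strain diagram with ε_cu = 0.003: ε_t = 0.003 (d − c)/c = 0.003 × (14.9 − 6.241)/6.241 = 0.00416.
ε_t is between 0.004 and 0.005 — transition zone.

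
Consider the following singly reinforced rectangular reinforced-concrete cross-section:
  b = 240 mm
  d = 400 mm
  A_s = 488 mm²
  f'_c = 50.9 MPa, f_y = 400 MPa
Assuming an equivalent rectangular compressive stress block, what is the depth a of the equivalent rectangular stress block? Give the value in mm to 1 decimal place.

T = A_s f_y = 488 × 400 = 195200 N = 195.2 kN.
Setting C = 0.85 f'_c a b equal to T: a = 195200/(0.85 × 50.9 × 240) = 18.8 mm.

a ≈ 18.8 mm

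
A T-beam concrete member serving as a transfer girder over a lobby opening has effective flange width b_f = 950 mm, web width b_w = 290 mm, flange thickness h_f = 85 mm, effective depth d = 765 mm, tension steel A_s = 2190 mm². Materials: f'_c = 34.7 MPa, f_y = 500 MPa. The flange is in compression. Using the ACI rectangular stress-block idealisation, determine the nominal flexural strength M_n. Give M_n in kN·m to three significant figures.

M_n ≈ 816 kN·m

Tension: T = A_s f_y = 2190 × 500 = 1095000 N.
Try a within the flange: a = T/(0.85 f'_c b_f) = 1095000/(0.85 × 34.7 × 950) = 39.08 mm.
Since a = 39.08 ≤ h_f = 85 mm, the stress block lies entirely in the flange; analyse as a rectangular beam of width b_f.
M_n = T(d − a/2) = 1095000 × (765 − 19.54) = 816.28 × 10⁶ N·mm.
M_n = 816.28 kN·m.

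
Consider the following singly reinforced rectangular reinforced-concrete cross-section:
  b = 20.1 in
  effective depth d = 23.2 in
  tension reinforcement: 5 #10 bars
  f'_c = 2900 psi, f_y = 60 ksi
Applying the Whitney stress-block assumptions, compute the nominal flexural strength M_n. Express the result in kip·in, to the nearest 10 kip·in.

A_s = 5 × 1.27 = 6.35 in².
T = A_s f_y = 6.35 × 60 = 381 kips.
a = T/(0.85 f'_c b) = 381/(0.85 × 2.9 × 20.1) = 7.690 in.
M_n = T(d − a/2) = 381 × (23.2 − 3.845) = 7374.3 kip·in.

M_n ≈ 7370 kip·in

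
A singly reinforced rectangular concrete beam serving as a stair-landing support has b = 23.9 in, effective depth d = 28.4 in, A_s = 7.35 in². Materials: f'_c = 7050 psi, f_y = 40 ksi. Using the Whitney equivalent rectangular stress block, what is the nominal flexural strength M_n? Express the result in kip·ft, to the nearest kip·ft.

T = A_s f_y = 7.35 × 40 = 294 kips.
a = T/(0.85 f'_c b) = 294/(0.85 × 7.05 × 23.9) = 2.053 in.
M_n = T(d − a/2) = 294 × (28.4 − 1.0265) = 8047.8 kip·in = 8047.8/12 = 670.65 kip·ft.

M_n ≈ 671 kip·ft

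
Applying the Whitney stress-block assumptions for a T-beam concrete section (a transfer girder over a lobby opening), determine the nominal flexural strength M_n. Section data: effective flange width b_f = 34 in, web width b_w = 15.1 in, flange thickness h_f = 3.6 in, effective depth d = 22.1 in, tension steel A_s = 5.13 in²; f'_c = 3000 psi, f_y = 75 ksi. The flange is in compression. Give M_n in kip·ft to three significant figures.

Tension: T = A_s f_y = 5.13 × 75 = 384.75 kips.
Try a within the flange: a = T/(0.85 f'_c b_f) = 384.75/(0.85 × 3 × 34) = 4.438 in.
a = 4.438 > h_f = 3.6 in: the block extends into the web. Split into flange-overhang and web parts.
C_f = 0.85 f'_c (b_f − b_w) h_f = 0.85 × 3 × (34 − 15.1) × 3.6 = 173.5 kips.
Remaining web compression depth: a_w = (T − C_f)/(0.85 f'_c b_w) = (384.75 − 173.5)/(0.85 × 3 × 15.1) = 5.486 in.
M_n = C_f(d − h_f/2) + (T − C_f)(d − a_w/2) = 173.5 × (22.1 − 1.8) + 211.25 × (22.1 − 2.743) = 3522.1 + 4089.2 = 7611.3 kip·in.
M_n = 7611.3/12 = 634.28 kip·ft.

M_n ≈ 634 kip·ft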